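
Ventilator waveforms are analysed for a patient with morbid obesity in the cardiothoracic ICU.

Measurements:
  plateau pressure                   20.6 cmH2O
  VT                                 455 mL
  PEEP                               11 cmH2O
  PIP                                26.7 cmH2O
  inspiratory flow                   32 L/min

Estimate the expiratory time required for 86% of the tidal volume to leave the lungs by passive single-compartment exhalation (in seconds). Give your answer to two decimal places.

1.07

Flow: 32 L/min ÷ 60 = 0.5333 L/s.
R = (PIP − Pplat)/V̇ = (26.7 − 20.6) / 0.5333 = 6.1/0.5333 = 11.438 cmH2O·s/L.
C = Vt/(Pplat − PEEP) = 455.0 / (20.6 − 11) = 455.0/9.6 = 47.396 mL/cmH2O.
τ = R × C = 11.438 × 0.0474 L/cmH2O = 0.5422 s.
t = −τ·ln(1 − 0.86) = −0.5422·ln(0.14) = 1.066 s.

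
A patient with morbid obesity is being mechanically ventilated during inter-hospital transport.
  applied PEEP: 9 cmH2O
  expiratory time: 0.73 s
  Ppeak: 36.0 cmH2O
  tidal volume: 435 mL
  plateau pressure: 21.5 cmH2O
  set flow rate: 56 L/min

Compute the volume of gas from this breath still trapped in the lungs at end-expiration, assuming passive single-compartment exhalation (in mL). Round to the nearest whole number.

Flow: 56 L/min ÷ 60 = 0.9333 L/s.
R = (PIP − Pplat)/V̇ = (36.0 − 21.5) / 0.9333 = 14.5/0.9333 = 15.536 cmH2O·s/L.
C = Vt/(Pplat − PEEP) = 435.0 / (21.5 − 9) = 435.0/12.5 = 34.8 mL/cmH2O.
τ = R × C = 15.536 × 0.0348 L/cmH2O = 0.5407 s.
Fraction remaining = e^(−Te/τ) = e^(−0.73/0.5407) = 0.2592.
Trapped volume = 435.0 × 0.2592 = 112.75 mL.

113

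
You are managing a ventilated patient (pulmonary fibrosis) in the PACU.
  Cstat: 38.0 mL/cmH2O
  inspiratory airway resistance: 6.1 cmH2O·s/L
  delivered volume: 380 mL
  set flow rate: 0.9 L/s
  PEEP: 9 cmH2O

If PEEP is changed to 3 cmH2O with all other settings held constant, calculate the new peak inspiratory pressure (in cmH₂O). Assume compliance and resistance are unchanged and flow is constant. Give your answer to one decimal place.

PIP = Vt/C + R·V̇ + PEEP (constant-flow equation of motion).
Only the baseline term changes: ΔPIP = ΔPEEP = 3 − 9 = -6.0 cmH2O.
Original PIP = 380/38.0 + 6.1×0.9 + 9 = 24.49 cmH2O; new PIP = 24.49 + (-6.0) = 18.49 cmH2O.

18.5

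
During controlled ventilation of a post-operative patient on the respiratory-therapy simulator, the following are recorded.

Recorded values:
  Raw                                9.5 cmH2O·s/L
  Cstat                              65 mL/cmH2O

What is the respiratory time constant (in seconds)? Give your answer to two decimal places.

τ = R × C = 9.5 × 65 mL/cmH2O = 9.5 × 0.065 L/cmH2O = 0.6175 s.

0.62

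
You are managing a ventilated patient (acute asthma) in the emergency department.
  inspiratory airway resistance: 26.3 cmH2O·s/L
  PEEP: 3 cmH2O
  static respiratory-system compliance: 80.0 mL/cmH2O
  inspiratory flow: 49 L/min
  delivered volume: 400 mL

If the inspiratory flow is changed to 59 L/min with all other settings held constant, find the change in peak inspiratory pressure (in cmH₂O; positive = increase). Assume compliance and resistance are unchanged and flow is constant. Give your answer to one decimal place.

4.4

Flow: 49 L/min ÷ 60 = 0.8167 L/s.
New flow: 59 L/min ÷ 60 = 0.9833 L/s.
PIP = Vt/C + R·V̇ + PEEP (constant-flow equation of motion).
Only the resistive term changes: ΔPIP = R × ΔV̇ = 26.3 × (0.9833 − 0.8167) = 26.3 × 0.1666 = 4.382 cmH2O.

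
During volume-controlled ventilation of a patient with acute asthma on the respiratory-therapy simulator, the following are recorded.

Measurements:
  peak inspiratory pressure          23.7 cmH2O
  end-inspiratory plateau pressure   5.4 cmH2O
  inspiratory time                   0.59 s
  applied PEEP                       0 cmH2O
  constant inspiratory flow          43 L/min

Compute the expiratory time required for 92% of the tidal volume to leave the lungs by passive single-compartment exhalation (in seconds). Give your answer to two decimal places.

5.05

Flow: 43 L/min ÷ 60 = 0.7167 L/s.
Vt = flow × Ti = 0.7167 L/s × 0.59 s × 1000 mL/L = 422.85 mL.
R = (PIP − Pplat)/V̇ = (23.7 − 5.4) / 0.7167 = 18.3/0.7167 = 25.534 cmH2O·s/L.
C = Vt/(Pplat − PEEP) = 422.85 / (5.4 − 0) = 422.85/5.4 = 78.306 mL/cmH2O.
τ = R × C = 25.534 × 0.07831 L/cmH2O = 2.0 s.
t = −τ·ln(1 − 0.92) = −2.0·ln(0.08) = 5.051 s.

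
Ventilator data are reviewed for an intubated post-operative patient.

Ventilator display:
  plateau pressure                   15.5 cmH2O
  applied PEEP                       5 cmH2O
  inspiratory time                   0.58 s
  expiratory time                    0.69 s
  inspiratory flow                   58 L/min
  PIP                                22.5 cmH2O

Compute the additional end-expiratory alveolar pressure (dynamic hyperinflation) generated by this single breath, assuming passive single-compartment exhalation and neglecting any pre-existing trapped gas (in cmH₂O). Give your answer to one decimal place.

Flow: 58 L/min ÷ 60 = 0.9667 L/s.
Vt = flow × Ti = 0.9667 L/s × 0.58 s × 1000 mL/L = 560.69 mL.
R = (PIP − Pplat)/V̇ = (22.5 − 15.5) / 0.9667 = 7.0/0.9667 = 7.241 cmH2O·s/L.
C = Vt/(Pplat − PEEP) = 560.69 / (15.5 − 5) = 560.69/10.5 = 53.399 mL/cmH2O.
τ = R × C = 7.241 × 0.0534 L/cmH2O = 0.3867 s.
Fraction remaining = e^(−Te/τ) = e^(−0.69/0.3867) = 0.1679; trapped volume = 560.69 × 0.1679 = 94.14 mL.
Additional alveolar pressure from trapping ≈ V_trapped / C = 94.14 / 53.399 = 1.763 cmH2O.

1.8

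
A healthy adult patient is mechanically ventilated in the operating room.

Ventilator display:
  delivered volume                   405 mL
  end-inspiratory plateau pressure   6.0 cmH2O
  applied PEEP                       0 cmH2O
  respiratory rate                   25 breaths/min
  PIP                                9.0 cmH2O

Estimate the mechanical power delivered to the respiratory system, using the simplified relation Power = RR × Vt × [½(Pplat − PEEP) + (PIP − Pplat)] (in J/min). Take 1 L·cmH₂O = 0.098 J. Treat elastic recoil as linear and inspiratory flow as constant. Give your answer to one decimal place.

6.0

Per-breath work = Vt × [½(Pplat−PEEP) + (PIP−Pplat)] = 0.405 × [0.5×6.0 + 3.0] = 0.405 × 6.0 = 2.43 L·cmH2O.
Power = 25 × 2.43 = 60.75 L·cmH2O/min.
× 0.098 J/(L·cmH2O) → 5.954 J/min.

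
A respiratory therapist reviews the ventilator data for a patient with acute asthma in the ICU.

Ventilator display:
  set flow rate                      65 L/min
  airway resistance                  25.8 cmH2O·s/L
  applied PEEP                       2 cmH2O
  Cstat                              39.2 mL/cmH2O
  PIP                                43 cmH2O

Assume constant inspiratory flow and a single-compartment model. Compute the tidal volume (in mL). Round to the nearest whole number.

512

Flow: 65 L/min ÷ 60 = 1.0833 L/s.
Equation of motion (constant flow): PIP = Vt/C + R·V̇ + PEEP.
Vt/C = PIP − R·V̇ − PEEP = 43 − 27.949 − 2 = 13.051 cmH2O.
Vt = C × 13.051 = 39.2 × 13.051 = 511.6 mL.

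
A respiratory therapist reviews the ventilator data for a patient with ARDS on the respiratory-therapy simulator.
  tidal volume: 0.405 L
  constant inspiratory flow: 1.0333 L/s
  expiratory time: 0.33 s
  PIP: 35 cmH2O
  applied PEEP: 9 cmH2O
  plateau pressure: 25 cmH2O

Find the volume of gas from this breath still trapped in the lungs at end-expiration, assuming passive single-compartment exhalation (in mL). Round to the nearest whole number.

105

R = (PIP − Pplat)/V̇ = (35 − 25) / 1.0333 = 10.0/1.0333 = 9.678 cmH2O·s/L.
C = Vt/(Pplat − PEEP) = 405.0 / (25 − 9) = 405.0/16.0 = 25.313 mL/cmH2O.
τ = R × C = 9.678 × 0.02531 L/cmH2O = 0.245 s.
Fraction remaining = e^(−Te/τ) = e^(−0.33/0.245) = 0.26.
Trapped volume = 405.0 × 0.26 = 105.3 mL.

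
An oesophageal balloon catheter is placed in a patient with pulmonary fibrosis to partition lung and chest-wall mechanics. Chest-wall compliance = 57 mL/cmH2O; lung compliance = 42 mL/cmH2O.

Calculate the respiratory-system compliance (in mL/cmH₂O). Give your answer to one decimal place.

Lung and chest wall are elastances in series: 1/Crs = 1/CL + 1/Ccw.
1/Crs = 1/42 + 1/57 = 0.04135.
Crs = 24.184 mL/cmH2O.

24.2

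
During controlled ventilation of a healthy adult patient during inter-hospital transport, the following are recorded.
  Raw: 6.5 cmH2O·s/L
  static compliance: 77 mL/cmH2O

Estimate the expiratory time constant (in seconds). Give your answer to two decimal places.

τ = R × C = 6.5 × 77 mL/cmH2O = 6.5 × 0.077 L/cmH2O = 0.5005 s.

0.50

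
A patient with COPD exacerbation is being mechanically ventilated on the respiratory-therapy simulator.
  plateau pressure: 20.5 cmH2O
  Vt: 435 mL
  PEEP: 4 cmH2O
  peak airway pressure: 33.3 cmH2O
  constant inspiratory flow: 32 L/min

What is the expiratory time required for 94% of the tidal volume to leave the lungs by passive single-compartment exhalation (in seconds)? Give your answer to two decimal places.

1.78

Flow: 32 L/min ÷ 60 = 0.5333 L/s.
R = (PIP − Pplat)/V̇ = (33.3 − 20.5) / 0.5333 = 12.8/0.5333 = 24.002 cmH2O·s/L.
C = Vt/(Pplat − PEEP) = 435.0 / (20.5 − 4) = 435.0/16.5 = 26.364 mL/cmH2O.
τ = R × C = 24.002 × 0.02636 L/cmH2O = 0.6327 s.
t = −τ·ln(1 − 0.94) = −0.6327·ln(0.06) = 1.78 s.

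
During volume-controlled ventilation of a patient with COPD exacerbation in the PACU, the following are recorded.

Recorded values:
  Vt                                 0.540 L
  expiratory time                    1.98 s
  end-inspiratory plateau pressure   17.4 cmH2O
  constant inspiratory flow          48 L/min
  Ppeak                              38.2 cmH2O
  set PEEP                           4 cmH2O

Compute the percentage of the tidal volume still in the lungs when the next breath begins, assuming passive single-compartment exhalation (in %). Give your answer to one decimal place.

Flow: 48 L/min ÷ 60 = 0.8 L/s.
R = (PIP − Pplat)/V̇ = (38.2 − 17.4) / 0.8 = 20.8/0.8 = 26.0 cmH2O·s/L.
C = Vt/(Pplat − PEEP) = 540.0 / (17.4 − 4) = 540.0/13.4 = 40.299 mL/cmH2O.
τ = R × C = 26.0 × 0.0403 L/cmH2O = 1.048 s.
Fraction remaining at end-expiration = e^(−Te/τ) = e^(−1.98/1.048) = 0.1512 → 15.12%.

15.1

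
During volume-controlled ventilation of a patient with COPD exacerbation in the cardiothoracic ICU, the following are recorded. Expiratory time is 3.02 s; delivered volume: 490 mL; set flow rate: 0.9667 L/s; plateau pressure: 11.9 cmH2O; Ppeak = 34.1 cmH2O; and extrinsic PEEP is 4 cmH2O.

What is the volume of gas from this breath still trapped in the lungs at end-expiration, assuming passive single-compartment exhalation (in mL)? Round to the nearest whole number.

59

R = (PIP − Pplat)/V̇ = (34.1 − 11.9) / 0.9667 = 22.2/0.9667 = 22.965 cmH2O·s/L.
C = Vt/(Pplat − PEEP) = 490.0 / (11.9 − 4) = 490.0/7.9 = 62.025 mL/cmH2O.
τ = R × C = 22.965 × 0.06203 L/cmH2O = 1.425 s.
Fraction remaining = e^(−Te/τ) = e^(−3.02/1.425) = 0.1201.
Trapped volume = 490.0 × 0.1201 = 58.849 mL.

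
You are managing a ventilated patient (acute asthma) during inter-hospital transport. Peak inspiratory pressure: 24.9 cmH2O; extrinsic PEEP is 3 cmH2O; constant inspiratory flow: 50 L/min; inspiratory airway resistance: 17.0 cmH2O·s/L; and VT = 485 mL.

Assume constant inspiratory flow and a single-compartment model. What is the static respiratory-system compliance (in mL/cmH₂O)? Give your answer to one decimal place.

Flow: 50 L/min ÷ 60 = 0.8333 L/s.
Equation of motion (constant flow): PIP = Vt/C + R·V̇ + PEEP.
Vt/C = PIP − R·V̇ − PEEP = 24.9 − 17.0×0.8333 − 3 = 24.9 − 14.166 − 3 = 7.734 cmH2O.
C = Vt / 7.734 = 485 / 7.734 = 62.71 mL/cmH2O.

62.7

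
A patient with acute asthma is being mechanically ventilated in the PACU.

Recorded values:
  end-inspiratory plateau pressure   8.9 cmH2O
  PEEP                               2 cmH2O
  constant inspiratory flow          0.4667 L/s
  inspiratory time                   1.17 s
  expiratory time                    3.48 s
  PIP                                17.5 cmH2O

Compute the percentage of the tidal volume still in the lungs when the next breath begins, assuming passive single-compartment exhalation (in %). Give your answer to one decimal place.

Vt = flow × Ti = 0.4667 L/s × 1.17 s × 1000 mL/L = 546.04 mL.
R = (PIP − Pplat)/V̇ = (17.5 − 8.9) / 0.4667 = 8.6/0.4667 = 18.427 cmH2O·s/L.
C = Vt/(Pplat − PEEP) = 546.04 / (8.9 − 2) = 546.04/6.9 = 79.136 mL/cmH2O.
τ = R × C = 18.427 × 0.07914 L/cmH2O = 1.458 s.
Fraction remaining at end-expiration = e^(−Te/τ) = e^(−3.48/1.458) = 0.09192 → 9.192%.

9.2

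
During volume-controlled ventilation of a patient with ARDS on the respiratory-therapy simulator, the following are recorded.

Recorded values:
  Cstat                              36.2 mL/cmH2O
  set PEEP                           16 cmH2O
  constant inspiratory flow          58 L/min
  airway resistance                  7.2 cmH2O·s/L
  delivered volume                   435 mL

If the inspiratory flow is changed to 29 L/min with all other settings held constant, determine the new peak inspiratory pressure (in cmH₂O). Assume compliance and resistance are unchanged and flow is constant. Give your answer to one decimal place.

Flow: 58 L/min ÷ 60 = 0.9667 L/s.
New flow: 29 L/min ÷ 60 = 0.4833 L/s.
PIP = Vt/C + R·V̇ + PEEP (constant-flow equation of motion).
Only the resistive term changes: ΔPIP = R × ΔV̇ = 7.2 × (0.4833 − 0.9667) = 7.2 × -0.4834 = -3.48 cmH2O.
Original PIP = 435/36.2 + 7.2×0.9667 + 16 = 34.977 cmH2O; new PIP = 34.977 + (-3.48) = 31.497 cmH2O.

31.5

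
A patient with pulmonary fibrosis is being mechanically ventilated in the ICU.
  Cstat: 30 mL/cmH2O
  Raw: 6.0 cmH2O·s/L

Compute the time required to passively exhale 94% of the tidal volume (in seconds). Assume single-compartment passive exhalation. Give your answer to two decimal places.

τ = R × C = 6.0 × 30 mL/cmH2O = 6.0 × 0.030 L/cmH2O = 0.18 s.
Exhaled fraction f = 1 − e^(−t/τ) → t = −τ·ln(1 − f) = −0.18·ln(0.06) = 0.5064 s.

0.51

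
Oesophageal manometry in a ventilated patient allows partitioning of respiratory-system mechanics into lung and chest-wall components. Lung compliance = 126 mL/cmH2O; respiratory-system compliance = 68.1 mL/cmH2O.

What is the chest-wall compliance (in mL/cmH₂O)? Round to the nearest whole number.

148

1/Ccw = 1/Crs − 1/CL.
1/Ccw = 1/68.1 − 1/126 = 0.006748.
Ccw = 148.19 mL/cmH2O.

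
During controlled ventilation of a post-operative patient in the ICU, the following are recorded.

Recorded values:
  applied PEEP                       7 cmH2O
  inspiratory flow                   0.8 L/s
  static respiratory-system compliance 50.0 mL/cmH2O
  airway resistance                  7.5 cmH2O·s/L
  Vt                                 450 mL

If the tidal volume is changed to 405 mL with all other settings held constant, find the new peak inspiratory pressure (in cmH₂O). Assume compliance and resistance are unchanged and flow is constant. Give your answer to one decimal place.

PIP = Vt/C + R·V̇ + PEEP (constant-flow equation of motion).
Only the elastic term changes: ΔPIP = ΔVt / C = (405 − 450) / 50.0 = -0.9 cmH2O.
Original PIP = 450/50.0 + 7.5×0.8 + 7 = 22.0 cmH2O; new PIP = 22.0 + (-0.9) = 21.1 cmH2O.

21.1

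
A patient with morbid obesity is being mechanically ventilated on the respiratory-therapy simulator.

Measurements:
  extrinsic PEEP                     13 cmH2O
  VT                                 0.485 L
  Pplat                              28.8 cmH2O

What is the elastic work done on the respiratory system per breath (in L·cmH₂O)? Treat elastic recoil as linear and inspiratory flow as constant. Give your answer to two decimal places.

3.83

Elastic work ≈ ½ × (Pplat − PEEP) × Vt = 0.5 × (28.8 − 13) × 0.485 L = 0.5 × 15.8 × 0.485 = 3.832 L·cmH2O.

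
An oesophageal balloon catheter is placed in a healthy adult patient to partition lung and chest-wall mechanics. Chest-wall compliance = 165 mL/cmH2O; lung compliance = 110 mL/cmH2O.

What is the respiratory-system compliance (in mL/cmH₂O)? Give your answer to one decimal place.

66.0

Lung and chest wall are elastances in series: 1/Crs = 1/CL + 1/Ccw.
1/Crs = 1/110 + 1/165 = 0.01515.
Crs = 66.007 mL/cmH2O.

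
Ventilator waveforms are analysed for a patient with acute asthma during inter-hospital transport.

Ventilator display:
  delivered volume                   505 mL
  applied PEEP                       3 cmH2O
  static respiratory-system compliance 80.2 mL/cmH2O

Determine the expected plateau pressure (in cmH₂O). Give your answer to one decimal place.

9.3

Pplat = PEEP + Vt / Cstat = 3 + 505 / 80.2 = 3 + 6.297 = 9.297 cmH2O.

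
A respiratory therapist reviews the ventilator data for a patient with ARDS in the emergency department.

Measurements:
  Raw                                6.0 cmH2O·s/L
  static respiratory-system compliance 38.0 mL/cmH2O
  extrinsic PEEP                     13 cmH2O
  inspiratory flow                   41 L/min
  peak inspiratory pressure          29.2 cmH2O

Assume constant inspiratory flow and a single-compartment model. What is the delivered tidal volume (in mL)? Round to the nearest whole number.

460

Flow: 41 L/min ÷ 60 = 0.6833 L/s.
Equation of motion (constant flow): PIP = Vt/C + R·V̇ + PEEP.
Vt/C = PIP − R·V̇ − PEEP = 29.2 − 4.1 − 13 = 12.1 cmH2O.
Vt = C × 12.1 = 38.0 × 12.1 = 459.8 mL.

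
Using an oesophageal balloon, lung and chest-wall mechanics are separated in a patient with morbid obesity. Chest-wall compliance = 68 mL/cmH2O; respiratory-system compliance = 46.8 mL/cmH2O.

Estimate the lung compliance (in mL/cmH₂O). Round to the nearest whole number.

150

1/CL = 1/Crs − 1/Ccw.
1/CL = 1/46.8 − 1/68 = 0.006662.
CL = 150.11 mL/cmH2O.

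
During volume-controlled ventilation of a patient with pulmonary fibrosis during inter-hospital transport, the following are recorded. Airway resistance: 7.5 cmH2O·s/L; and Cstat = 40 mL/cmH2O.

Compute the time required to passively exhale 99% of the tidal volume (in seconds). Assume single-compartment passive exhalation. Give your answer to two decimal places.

1.38

τ = R × C = 7.5 × 40 mL/cmH2O = 7.5 × 0.040 L/cmH2O = 0.3 s.
Exhaled fraction f = 1 − e^(−t/τ) → t = −τ·ln(1 − f) = −0.3·ln(0.01) = 1.382 s.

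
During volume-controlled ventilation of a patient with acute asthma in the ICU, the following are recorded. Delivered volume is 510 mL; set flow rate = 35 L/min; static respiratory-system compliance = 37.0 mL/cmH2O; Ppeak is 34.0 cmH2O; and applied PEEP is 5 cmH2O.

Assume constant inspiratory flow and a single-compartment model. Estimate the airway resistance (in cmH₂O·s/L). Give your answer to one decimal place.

26.1

Flow: 35 L/min ÷ 60 = 0.5833 L/s.
Equation of motion (constant flow): PIP = Vt/C + R·V̇ + PEEP.
R·V̇ = PIP − Vt/C − PEEP = 34.0 − 510/37.0 − 5 = 34.0 − 13.784 − 5 = 15.216 cmH2O.
R = 15.216 / 0.5833 = 26.086 cmH2O·s/L.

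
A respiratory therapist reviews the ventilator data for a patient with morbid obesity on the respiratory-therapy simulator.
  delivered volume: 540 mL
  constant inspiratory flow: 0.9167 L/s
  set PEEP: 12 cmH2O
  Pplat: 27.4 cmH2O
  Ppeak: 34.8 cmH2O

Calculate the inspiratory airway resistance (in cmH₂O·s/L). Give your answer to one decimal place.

Raw = (PIP − Pplat) / flow = (34.8 − 27.4) / 0.9167 = 7.4 / 0.9167 = 8.072 cmH2O·s/L.

8.1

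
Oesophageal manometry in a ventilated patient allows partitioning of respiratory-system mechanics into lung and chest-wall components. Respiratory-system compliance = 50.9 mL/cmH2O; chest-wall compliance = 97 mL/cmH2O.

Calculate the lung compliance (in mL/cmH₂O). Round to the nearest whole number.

1/CL = 1/Crs − 1/Ccw.
1/CL = 1/50.9 − 1/97 = 0.009337.
CL = 107.1 mL/cmH2O.

107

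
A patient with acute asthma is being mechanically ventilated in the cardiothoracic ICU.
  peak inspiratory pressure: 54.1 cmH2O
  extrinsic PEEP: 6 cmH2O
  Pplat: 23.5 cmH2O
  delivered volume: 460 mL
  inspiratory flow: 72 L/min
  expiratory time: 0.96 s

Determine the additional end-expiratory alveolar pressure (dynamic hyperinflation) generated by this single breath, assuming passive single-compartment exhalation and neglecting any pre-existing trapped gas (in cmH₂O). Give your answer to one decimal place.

4.2

Flow: 72 L/min ÷ 60 = 1.2 L/s.
R = (PIP − Pplat)/V̇ = (54.1 − 23.5) / 1.2 = 30.6/1.2 = 25.5 cmH2O·s/L.
C = Vt/(Pplat − PEEP) = 460.0 / (23.5 − 6) = 460.0/17.5 = 26.286 mL/cmH2O.
τ = R × C = 25.5 × 0.02629 L/cmH2O = 0.6704 s.
Fraction remaining = e^(−Te/τ) = e^(−0.96/0.6704) = 0.2388; trapped volume = 460.0 × 0.2388 = 109.85 mL.
Additional alveolar pressure from trapping ≈ V_trapped / C = 109.85 / 26.286 = 4.179 cmH2O.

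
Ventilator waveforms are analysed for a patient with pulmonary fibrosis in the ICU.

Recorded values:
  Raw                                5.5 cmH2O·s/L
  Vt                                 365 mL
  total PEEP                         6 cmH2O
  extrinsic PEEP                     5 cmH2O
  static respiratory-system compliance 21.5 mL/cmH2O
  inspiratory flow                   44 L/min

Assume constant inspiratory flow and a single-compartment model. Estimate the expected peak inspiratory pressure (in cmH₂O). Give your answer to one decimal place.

Flow: 44 L/min ÷ 60 = 0.7333 L/s.
Total PEEP = 6 cmH2O (set 5 + intrinsic 1); this is the baseline alveolar pressure.
Equation of motion (constant flow): PIP = Vt/C + R·V̇ + PEEP.
PIP = 365/21.5 + 5.5×0.7333 + 6 = 16.977 + 4.033 + 6 = 27.01 cmH2O.

27.0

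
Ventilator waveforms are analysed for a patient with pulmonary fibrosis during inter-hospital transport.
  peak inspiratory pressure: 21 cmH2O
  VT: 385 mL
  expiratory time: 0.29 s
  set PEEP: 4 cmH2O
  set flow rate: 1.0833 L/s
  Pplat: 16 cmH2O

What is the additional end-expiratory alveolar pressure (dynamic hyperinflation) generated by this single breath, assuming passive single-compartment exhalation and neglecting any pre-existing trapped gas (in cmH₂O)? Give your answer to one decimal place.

R = (PIP − Pplat)/V̇ = (21 − 16) / 1.0833 = 5.0/1.0833 = 4.616 cmH2O·s/L.
C = Vt/(Pplat − PEEP) = 385.0 / (16 − 4) = 385.0/12.0 = 32.083 mL/cmH2O.
τ = R × C = 4.616 × 0.03208 L/cmH2O = 0.1481 s.
Fraction remaining = e^(−Te/τ) = e^(−0.29/0.1481) = 0.1411; trapped volume = 385.0 × 0.1411 = 54.324 mL.
Additional alveolar pressure from trapping ≈ V_trapped / C = 54.324 / 32.083 = 1.693 cmH2O.

1.7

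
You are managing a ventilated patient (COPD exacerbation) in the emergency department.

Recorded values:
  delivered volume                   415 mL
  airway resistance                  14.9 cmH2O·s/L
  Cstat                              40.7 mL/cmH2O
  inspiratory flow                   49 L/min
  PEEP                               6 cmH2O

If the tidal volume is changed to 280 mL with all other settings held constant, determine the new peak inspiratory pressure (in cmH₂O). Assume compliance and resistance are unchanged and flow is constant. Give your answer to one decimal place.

25.0

Flow: 49 L/min ÷ 60 = 0.8167 L/s.
PIP = Vt/C + R·V̇ + PEEP (constant-flow equation of motion).
Only the elastic term changes: ΔPIP = ΔVt / C = (280 − 415) / 40.7 = -3.317 cmH2O.
Original PIP = 415/40.7 + 14.9×0.8167 + 6 = 28.365 cmH2O; new PIP = 28.365 + (-3.317) = 25.048 cmH2O.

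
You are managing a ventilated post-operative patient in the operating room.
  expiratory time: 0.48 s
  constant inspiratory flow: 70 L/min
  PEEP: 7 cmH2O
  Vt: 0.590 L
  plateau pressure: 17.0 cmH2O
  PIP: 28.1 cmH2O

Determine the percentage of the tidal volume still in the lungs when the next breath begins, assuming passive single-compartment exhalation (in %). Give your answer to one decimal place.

Flow: 70 L/min ÷ 60 = 1.1667 L/s.
R = (PIP − Pplat)/V̇ = (28.1 − 17.0) / 1.1667 = 11.1/1.1667 = 9.514 cmH2O·s/L.
C = Vt/(Pplat − PEEP) = 590.0 / (17.0 − 7) = 590.0/10.0 = 59.0 mL/cmH2O.
τ = R × C = 9.514 × 0.059 L/cmH2O = 0.5613 s.
Fraction remaining at end-expiration = e^(−Te/τ) = e^(−0.48/0.5613) = 0.4252 → 42.52%.

42.5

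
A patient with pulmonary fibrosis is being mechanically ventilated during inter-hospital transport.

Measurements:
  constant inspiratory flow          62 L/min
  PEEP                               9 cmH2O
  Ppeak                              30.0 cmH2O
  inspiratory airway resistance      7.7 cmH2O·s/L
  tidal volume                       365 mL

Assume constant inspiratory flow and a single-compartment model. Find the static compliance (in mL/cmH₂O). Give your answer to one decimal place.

Flow: 62 L/min ÷ 60 = 1.0333 L/s.
Equation of motion (constant flow): PIP = Vt/C + R·V̇ + PEEP.
Vt/C = PIP − R·V̇ − PEEP = 30.0 − 7.7×1.0333 − 9 = 30.0 − 7.956 − 9 = 13.044 cmH2O.
C = Vt / 13.044 = 365 / 13.044 = 27.982 mL/cmH2O.

28.0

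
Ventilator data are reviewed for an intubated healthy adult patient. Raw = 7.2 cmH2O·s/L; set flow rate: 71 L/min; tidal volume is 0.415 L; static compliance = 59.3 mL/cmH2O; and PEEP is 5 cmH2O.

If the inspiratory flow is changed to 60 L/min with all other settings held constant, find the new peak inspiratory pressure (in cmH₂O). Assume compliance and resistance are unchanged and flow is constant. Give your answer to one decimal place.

Flow: 71 L/min ÷ 60 = 1.1833 L/s.
New flow: 60 L/min ÷ 60 = 1 L/s.
PIP = Vt/C + R·V̇ + PEEP (constant-flow equation of motion).
Only the resistive term changes: ΔPIP = R × ΔV̇ = 7.2 × (1 − 1.1833) = 7.2 × -0.1833 = -1.32 cmH2O.
Original PIP = 415/59.3 + 7.2×1.1833 + 5 = 20.518 cmH2O; new PIP = 20.518 + (-1.32) = 19.198 cmH2O.

19.2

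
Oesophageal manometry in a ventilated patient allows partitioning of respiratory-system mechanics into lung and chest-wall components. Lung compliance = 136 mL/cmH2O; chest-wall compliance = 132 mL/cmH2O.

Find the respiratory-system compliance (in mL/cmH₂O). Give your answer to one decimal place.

67.0

Lung and chest wall are elastances in series: 1/Crs = 1/CL + 1/Ccw.
1/Crs = 1/136 + 1/132 = 0.01493.
Crs = 66.979 mL/cmH2O.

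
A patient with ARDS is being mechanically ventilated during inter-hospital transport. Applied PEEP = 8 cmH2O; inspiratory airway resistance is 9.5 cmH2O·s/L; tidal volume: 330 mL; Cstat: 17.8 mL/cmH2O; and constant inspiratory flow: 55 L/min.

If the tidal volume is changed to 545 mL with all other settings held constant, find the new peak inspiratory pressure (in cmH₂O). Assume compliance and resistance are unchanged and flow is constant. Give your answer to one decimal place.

47.3

Flow: 55 L/min ÷ 60 = 0.9167 L/s.
PIP = Vt/C + R·V̇ + PEEP (constant-flow equation of motion).
Only the elastic term changes: ΔPIP = ΔVt / C = (545 − 330) / 17.8 = 12.079 cmH2O.
Original PIP = 330/17.8 + 9.5×0.9167 + 8 = 35.248 cmH2O; new PIP = 35.248 + (12.079) = 47.327 cmH2O.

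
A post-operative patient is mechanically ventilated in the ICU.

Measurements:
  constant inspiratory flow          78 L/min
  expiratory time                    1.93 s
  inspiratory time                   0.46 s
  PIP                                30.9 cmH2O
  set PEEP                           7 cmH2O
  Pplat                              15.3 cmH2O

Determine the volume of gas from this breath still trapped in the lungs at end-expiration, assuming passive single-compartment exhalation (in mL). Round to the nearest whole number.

Flow: 78 L/min ÷ 60 = 1.3 L/s.
Vt = flow × Ti = 1.3 L/s × 0.46 s × 1000 mL/L = 598.0 mL.
R = (PIP − Pplat)/V̇ = (30.9 − 15.3) / 1.3 = 15.6/1.3 = 12.0 cmH2O·s/L.
C = Vt/(Pplat − PEEP) = 598.0 / (15.3 − 7) = 598.0/8.3 = 72.048 mL/cmH2O.
τ = R × C = 12.0 × 0.07205 L/cmH2O = 0.8646 s.
Fraction remaining = e^(−Te/τ) = e^(−1.93/0.8646) = 0.1073.
Trapped volume = 598.0 × 0.1073 = 64.165 mL.

64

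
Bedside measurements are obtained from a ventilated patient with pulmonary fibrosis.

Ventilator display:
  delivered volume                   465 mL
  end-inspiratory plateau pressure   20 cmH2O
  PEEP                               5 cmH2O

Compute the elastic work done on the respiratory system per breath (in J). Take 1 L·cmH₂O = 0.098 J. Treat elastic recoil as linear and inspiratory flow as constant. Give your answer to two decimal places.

0.34

Elastic work ≈ ½ × (Pplat − PEEP) × Vt = 0.5 × (20 − 5) × 0.465 L = 0.5 × 15.0 × 0.465 = 3.488 L·cmH2O.
× 0.098 J/(L·cmH2O) → 0.3418 J.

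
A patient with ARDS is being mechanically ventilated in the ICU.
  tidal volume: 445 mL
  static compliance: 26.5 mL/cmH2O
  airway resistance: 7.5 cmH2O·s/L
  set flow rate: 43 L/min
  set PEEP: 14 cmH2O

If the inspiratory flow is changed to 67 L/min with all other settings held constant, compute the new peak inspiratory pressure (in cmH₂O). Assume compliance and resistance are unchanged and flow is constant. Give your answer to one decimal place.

39.2

Flow: 43 L/min ÷ 60 = 0.7167 L/s.
New flow: 67 L/min ÷ 60 = 1.1167 L/s.
PIP = Vt/C + R·V̇ + PEEP (constant-flow equation of motion).
Only the resistive term changes: ΔPIP = R × ΔV̇ = 7.5 × (1.1167 − 0.7167) = 7.5 × 0.4 = 3.0 cmH2O.
Original PIP = 445/26.5 + 7.5×0.7167 + 14 = 36.168 cmH2O; new PIP = 36.168 + (3.0) = 39.168 cmH2O.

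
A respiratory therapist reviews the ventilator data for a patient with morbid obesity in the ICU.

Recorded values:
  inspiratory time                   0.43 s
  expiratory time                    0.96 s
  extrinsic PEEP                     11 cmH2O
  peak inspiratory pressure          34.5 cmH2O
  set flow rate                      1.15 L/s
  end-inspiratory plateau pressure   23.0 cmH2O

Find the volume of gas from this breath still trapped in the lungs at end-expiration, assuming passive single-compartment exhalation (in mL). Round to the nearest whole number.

48

Vt = flow × Ti = 1.15 L/s × 0.43 s × 1000 mL/L = 494.5 mL.
R = (PIP − Pplat)/V̇ = (34.5 − 23.0) / 1.15 = 11.5/1.15 = 10.0 cmH2O·s/L.
C = Vt/(Pplat − PEEP) = 494.5 / (23.0 − 11) = 494.5/12.0 = 41.208 mL/cmH2O.
τ = R × C = 10.0 × 0.04121 L/cmH2O = 0.4121 s.
Fraction remaining = e^(−Te/τ) = e^(−0.96/0.4121) = 0.09734.
Trapped volume = 494.5 × 0.09734 = 48.135 mL.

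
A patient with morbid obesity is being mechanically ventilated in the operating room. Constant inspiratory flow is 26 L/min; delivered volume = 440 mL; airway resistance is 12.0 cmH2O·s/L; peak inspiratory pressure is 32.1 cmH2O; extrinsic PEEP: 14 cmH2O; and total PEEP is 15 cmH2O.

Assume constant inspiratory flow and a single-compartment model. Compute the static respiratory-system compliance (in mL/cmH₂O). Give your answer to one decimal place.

Flow: 26 L/min ÷ 60 = 0.4333 L/s.
Total PEEP = 15 cmH2O (set 14 + intrinsic 1); this is the baseline alveolar pressure.
Equation of motion (constant flow): PIP = Vt/C + R·V̇ + PEEP.
Vt/C = PIP − R·V̇ − PEEP = 32.1 − 12.0×0.4333 − 15 = 32.1 − 5.2 − 15 = 11.9 cmH2O.
C = Vt / 11.9 = 440 / 11.9 = 36.975 mL/cmH2O.

37.0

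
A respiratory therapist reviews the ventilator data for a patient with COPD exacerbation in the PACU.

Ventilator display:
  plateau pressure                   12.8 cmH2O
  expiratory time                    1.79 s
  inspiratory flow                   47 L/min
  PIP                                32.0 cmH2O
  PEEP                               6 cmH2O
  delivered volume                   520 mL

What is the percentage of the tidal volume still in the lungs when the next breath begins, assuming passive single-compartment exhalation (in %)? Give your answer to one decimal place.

38.5

Flow: 47 L/min ÷ 60 = 0.7833 L/s.
R = (PIP − Pplat)/V̇ = (32.0 − 12.8) / 0.7833 = 19.2/0.7833 = 24.512 cmH2O·s/L.
C = Vt/(Pplat − PEEP) = 520.0 / (12.8 − 6) = 520.0/6.8 = 76.471 mL/cmH2O.
τ = R × C = 24.512 × 0.07647 L/cmH2O = 1.874 s.
Fraction remaining at end-expiration = e^(−Te/τ) = e^(−1.79/1.874) = 0.3847 → 38.47%.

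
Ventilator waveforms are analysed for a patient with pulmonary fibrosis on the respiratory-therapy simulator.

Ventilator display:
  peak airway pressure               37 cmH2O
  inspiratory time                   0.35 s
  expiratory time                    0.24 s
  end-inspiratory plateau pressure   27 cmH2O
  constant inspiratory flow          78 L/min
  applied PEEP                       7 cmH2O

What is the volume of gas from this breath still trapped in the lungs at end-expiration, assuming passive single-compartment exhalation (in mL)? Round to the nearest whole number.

115

Flow: 78 L/min ÷ 60 = 1.3 L/s.
Vt = flow × Ti = 1.3 L/s × 0.35 s × 1000 mL/L = 455.0 mL.
R = (PIP − Pplat)/V̇ = (37 − 27) / 1.3 = 10.0/1.3 = 7.692 cmH2O·s/L.
C = Vt/(Pplat − PEEP) = 455.0 / (27 − 7) = 455.0/20.0 = 22.75 mL/cmH2O.
τ = R × C = 7.692 × 0.02275 L/cmH2O = 0.175 s.
Fraction remaining = e^(−Te/τ) = e^(−0.24/0.175) = 0.2537.
Trapped volume = 455.0 × 0.2537 = 115.43 mL.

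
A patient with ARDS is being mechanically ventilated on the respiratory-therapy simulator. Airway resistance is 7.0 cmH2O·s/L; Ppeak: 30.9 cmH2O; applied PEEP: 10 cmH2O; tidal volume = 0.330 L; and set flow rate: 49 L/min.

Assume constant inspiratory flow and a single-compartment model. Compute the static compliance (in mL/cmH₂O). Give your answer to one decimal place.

Flow: 49 L/min ÷ 60 = 0.8167 L/s.
Equation of motion (constant flow): PIP = Vt/C + R·V̇ + PEEP.
Vt/C = PIP − R·V̇ − PEEP = 30.9 − 7.0×0.8167 − 10 = 30.9 − 5.717 − 10 = 15.183 cmH2O.
C = Vt / 15.183 = 330 / 15.183 = 21.735 mL/cmH2O.

21.7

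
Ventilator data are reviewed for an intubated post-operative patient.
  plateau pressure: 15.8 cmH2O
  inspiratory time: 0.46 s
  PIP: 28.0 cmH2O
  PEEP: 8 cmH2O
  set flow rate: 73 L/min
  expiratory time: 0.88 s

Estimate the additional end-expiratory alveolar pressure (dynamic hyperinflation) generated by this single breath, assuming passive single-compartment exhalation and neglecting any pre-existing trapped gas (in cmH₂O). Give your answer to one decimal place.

2.3

Flow: 73 L/min ÷ 60 = 1.2167 L/s.
Vt = flow × Ti = 1.2167 L/s × 0.46 s × 1000 mL/L = 559.68 mL.
R = (PIP − Pplat)/V̇ = (28.0 − 15.8) / 1.2167 = 12.2/1.2167 = 10.027 cmH2O·s/L.
C = Vt/(Pplat − PEEP) = 559.68 / (15.8 − 8) = 559.68/7.8 = 71.754 mL/cmH2O.
τ = R × C = 10.027 × 0.07175 L/cmH2O = 0.7194 s.
Fraction remaining = e^(−Te/τ) = e^(−0.88/0.7194) = 0.2943; trapped volume = 559.68 × 0.2943 = 164.71 mL.
Additional alveolar pressure from trapping ≈ V_trapped / C = 164.71 / 71.754 = 2.295 cmH2O.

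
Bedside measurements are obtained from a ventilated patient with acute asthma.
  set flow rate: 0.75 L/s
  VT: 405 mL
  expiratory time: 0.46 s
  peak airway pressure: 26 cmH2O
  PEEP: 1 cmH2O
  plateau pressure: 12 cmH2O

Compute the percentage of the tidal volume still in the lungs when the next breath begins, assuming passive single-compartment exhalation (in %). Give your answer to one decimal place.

51.2

R = (PIP − Pplat)/V̇ = (26 − 12) / 0.75 = 14.0/0.75 = 18.667 cmH2O·s/L.
C = Vt/(Pplat − PEEP) = 405.0 / (12 − 1) = 405.0/11.0 = 36.818 mL/cmH2O.
τ = R × C = 18.667 × 0.03682 L/cmH2O = 0.6873 s.
Fraction remaining at end-expiration = e^(−Te/τ) = e^(−0.46/0.6873) = 0.5121 → 51.21%.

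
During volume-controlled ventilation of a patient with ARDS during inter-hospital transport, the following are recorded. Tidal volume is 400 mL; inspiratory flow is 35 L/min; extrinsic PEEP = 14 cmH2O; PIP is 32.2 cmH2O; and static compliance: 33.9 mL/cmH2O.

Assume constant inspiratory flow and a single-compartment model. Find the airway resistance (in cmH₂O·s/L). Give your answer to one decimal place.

Flow: 35 L/min ÷ 60 = 0.5833 L/s.
Equation of motion (constant flow): PIP = Vt/C + R·V̇ + PEEP.
R·V̇ = PIP − Vt/C − PEEP = 32.2 − 400/33.9 − 14 = 32.2 − 11.799 − 14 = 6.401 cmH2O.
R = 6.401 / 0.5833 = 10.974 cmH2O·s/L.

11.0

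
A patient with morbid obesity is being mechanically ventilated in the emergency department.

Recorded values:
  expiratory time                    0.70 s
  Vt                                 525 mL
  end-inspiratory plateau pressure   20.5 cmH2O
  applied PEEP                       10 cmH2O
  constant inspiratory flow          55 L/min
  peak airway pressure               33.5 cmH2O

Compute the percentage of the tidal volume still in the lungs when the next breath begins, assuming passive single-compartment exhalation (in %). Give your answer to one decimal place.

37.3

Flow: 55 L/min ÷ 60 = 0.9167 L/s.
R = (PIP − Pplat)/V̇ = (33.5 − 20.5) / 0.9167 = 13.0/0.9167 = 14.181 cmH2O·s/L.
C = Vt/(Pplat − PEEP) = 525.0 / (20.5 − 10) = 525.0/10.5 = 50.0 mL/cmH2O.
τ = R × C = 14.181 × 0.05 L/cmH2O = 0.7091 s.
Fraction remaining at end-expiration = e^(−Te/τ) = e^(−0.70/0.7091) = 0.3726 → 37.26%.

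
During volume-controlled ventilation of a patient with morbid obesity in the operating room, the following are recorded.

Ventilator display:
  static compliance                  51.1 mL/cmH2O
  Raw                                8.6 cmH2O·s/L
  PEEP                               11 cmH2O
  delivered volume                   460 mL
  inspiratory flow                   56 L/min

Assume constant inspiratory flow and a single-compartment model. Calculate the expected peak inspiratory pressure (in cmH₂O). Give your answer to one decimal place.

28.0

Flow: 56 L/min ÷ 60 = 0.9333 L/s.
Equation of motion (constant flow): PIP = Vt/C + R·V̇ + PEEP.
PIP = 460/51.1 + 8.6×0.9333 + 11 = 9.002 + 8.026 + 11 = 28.028 cmH2O.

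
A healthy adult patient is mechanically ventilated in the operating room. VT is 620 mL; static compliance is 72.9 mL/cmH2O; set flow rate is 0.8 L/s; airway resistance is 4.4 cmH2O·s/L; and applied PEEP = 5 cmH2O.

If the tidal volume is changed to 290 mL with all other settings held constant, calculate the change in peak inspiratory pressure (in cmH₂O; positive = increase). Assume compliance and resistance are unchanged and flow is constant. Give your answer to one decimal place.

PIP = Vt/C + R·V̇ + PEEP (constant-flow equation of motion).
Only the elastic term changes: ΔPIP = ΔVt / C = (290 − 620) / 72.9 = -4.527 cmH2O.

-4.5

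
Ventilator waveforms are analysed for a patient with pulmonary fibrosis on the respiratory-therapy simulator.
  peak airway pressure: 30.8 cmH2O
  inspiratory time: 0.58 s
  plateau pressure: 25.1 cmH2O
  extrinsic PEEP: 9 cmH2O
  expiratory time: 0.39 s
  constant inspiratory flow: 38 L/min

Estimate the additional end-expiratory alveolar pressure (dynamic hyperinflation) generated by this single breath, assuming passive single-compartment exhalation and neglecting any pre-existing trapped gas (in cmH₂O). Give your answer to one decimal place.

Flow: 38 L/min ÷ 60 = 0.6333 L/s.
Vt = flow × Ti = 0.6333 L/s × 0.58 s × 1000 mL/L = 367.31 mL.
R = (PIP − Pplat)/V̇ = (30.8 − 25.1) / 0.6333 = 5.7/0.6333 = 9.0 cmH2O·s/L.
C = Vt/(Pplat − PEEP) = 367.31 / (25.1 − 9) = 367.31/16.1 = 22.814 mL/cmH2O.
τ = R × C = 9.0 × 0.02281 L/cmH2O = 0.2053 s.
Fraction remaining = e^(−Te/τ) = e^(−0.39/0.2053) = 0.1496; trapped volume = 367.31 × 0.1496 = 54.95 mL.
Additional alveolar pressure from trapping ≈ V_trapped / C = 54.95 / 22.814 = 2.409 cmH2O.

2.4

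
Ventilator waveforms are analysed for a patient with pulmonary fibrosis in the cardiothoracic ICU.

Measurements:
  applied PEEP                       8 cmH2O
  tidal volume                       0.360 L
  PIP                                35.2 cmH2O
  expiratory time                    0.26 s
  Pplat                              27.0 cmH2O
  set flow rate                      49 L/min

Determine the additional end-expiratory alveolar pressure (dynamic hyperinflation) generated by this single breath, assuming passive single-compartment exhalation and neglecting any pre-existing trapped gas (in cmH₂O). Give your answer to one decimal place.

Flow: 49 L/min ÷ 60 = 0.8167 L/s.
R = (PIP − Pplat)/V̇ = (35.2 − 27.0) / 0.8167 = 8.2/0.8167 = 10.04 cmH2O·s/L.
C = Vt/(Pplat − PEEP) = 360.0 / (27.0 − 8) = 360.0/19.0 = 18.947 mL/cmH2O.
τ = R × C = 10.04 × 0.01895 L/cmH2O = 0.1903 s.
Fraction remaining = e^(−Te/τ) = e^(−0.26/0.1903) = 0.2551; trapped volume = 360.0 × 0.2551 = 91.836 mL.
Additional alveolar pressure from trapping ≈ V_trapped / C = 91.836 / 18.947 = 4.847 cmH2O.

4.8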